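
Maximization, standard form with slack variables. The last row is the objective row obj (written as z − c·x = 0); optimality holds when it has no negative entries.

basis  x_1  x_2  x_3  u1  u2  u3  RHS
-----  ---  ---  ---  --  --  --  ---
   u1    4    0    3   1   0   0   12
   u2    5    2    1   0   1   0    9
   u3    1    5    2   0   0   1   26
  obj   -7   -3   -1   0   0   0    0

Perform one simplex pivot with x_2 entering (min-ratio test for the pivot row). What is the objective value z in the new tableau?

27/2

Ratio test on column x_2 — row 1: entry 0 ≤ 0; row 2: 9/2 = 9/2; row 3: 26/5 = 26/5. Minimum is 9/2 at row 2 (u2 leaves); pivot element 2.
Pivot on row 2; the obj-row RHS becomes 0 − (-3)·(9/2) = 27/2.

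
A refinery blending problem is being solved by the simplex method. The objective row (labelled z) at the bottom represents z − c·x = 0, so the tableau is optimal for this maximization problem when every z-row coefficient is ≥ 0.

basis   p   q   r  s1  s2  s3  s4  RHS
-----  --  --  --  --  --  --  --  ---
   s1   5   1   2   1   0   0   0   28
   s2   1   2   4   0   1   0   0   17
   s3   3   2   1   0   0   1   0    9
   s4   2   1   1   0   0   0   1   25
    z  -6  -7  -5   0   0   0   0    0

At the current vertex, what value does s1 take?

s1 is basic (row 1); its value is the RHS of that row, 28.

28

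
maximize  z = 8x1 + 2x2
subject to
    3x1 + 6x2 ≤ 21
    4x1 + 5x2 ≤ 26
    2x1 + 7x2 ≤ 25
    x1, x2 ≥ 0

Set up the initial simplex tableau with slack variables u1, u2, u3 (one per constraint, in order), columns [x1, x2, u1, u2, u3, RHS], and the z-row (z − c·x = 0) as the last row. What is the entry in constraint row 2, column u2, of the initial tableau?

1

Slack u2 belongs to constraint 2; its column is the unit vector e_2, so the entry in row 2 is 1.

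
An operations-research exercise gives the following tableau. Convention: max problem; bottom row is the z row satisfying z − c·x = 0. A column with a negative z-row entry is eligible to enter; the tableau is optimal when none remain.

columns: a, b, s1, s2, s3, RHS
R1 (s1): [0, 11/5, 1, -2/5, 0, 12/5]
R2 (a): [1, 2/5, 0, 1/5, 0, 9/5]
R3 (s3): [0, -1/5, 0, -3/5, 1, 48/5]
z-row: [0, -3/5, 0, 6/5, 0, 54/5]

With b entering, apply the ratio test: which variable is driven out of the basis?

Column b entries and ratios — s1: (12/5)/(11/5) = 12/11; a: (9/5)/(2/5) = 9/2; s3: -1/5 ≤ 0, skip.
Smallest ratio is 12/11 in the row of s1, so s1 leaves.

s1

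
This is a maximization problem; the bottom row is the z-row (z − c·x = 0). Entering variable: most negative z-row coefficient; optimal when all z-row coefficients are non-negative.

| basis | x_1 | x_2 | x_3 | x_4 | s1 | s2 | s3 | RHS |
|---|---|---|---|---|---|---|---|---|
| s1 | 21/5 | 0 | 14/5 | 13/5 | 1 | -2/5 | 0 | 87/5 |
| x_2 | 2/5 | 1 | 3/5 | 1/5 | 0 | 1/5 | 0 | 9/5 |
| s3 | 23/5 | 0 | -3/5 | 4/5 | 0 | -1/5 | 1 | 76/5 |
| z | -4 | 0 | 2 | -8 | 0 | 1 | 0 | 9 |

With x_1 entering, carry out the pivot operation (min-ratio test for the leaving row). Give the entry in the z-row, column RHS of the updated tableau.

511/23

Ratio test on column x_1 — row 1: (87/5)/(21/5) = 29/7; row 2: (9/5)/(2/5) = 9/2; row 3: (76/5)/(23/5) = 76/23. Minimum is 76/23 at row 3 (s3 leaves); pivot element 23/5.
Divide row 3 by 23/5; eliminate column x_1 from the other rows.
z-row update in column RHS: 9 − (-4)·(76/23) = 511/23.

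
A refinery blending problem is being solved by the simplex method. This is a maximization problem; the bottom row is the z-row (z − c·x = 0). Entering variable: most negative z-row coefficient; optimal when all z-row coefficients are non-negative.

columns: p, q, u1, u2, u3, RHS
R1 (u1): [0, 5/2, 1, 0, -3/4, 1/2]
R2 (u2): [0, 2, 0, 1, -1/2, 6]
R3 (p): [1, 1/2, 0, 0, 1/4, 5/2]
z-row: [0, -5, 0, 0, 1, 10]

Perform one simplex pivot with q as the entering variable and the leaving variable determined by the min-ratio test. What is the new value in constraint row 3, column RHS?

Ratio test on column q — row 1: (1/2)/(5/2) = 1/5; row 2: 6/2 = 3; row 3: (5/2)/(1/2) = 5. Minimum is 1/5 at row 1 (u1 leaves); pivot element 5/2.
Divide row 1 by 5/2; eliminate column q from the other rows.
Row 3 update in column RHS: 5/2 − (1/2)·(1/5) = 12/5.

12/5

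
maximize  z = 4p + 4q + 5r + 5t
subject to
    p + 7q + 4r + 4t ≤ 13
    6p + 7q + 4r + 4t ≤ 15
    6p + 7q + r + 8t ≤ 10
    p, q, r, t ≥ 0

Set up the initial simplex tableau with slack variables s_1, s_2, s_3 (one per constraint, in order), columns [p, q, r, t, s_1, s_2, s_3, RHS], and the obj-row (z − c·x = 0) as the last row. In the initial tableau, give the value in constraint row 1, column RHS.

13

The RHS of constraint 1 is b_1 = 13.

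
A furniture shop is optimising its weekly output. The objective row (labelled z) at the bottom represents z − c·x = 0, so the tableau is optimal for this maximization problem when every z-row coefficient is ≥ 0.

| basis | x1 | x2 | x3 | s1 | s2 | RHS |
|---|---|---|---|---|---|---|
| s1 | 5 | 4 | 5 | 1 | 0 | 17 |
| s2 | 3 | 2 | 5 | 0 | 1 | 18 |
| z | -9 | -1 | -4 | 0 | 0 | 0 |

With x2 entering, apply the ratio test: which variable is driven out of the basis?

s1

Column x2 entries and ratios — s1: 17/4 = 17/4; s2: 18/2 = 9.
Smallest ratio is 17/4 in the row of s1, so s1 leaves.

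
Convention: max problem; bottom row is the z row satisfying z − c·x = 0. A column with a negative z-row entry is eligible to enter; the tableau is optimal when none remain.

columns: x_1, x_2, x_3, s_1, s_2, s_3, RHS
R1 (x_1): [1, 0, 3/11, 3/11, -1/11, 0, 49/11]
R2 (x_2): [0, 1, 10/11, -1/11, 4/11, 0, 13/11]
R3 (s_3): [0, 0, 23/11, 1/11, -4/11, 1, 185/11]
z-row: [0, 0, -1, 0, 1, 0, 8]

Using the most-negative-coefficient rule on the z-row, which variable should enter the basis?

x_3

Negative z-row entries: x_3: -1.
The most negative is -1 in column x_3, so x_3 enters.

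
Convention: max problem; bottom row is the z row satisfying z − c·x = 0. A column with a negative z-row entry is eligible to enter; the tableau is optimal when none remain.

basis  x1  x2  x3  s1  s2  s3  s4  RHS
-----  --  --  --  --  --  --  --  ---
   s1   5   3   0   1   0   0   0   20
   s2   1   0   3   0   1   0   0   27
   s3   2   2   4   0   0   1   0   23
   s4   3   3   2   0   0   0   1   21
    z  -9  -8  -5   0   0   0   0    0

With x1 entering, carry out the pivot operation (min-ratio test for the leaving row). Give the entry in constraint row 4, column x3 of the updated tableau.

2

Ratio test on column x1 — row 1: 20/5 = 4; row 2: 27/1 = 27; row 3: 23/2 = 23/2; row 4: 21/3 = 7. Minimum is 4 at row 1 (s1 leaves); pivot element 5.
Divide row 1 by 5; eliminate column x1 from the other rows.
Row 4 update in column x3: 2 − 3·0 = 2.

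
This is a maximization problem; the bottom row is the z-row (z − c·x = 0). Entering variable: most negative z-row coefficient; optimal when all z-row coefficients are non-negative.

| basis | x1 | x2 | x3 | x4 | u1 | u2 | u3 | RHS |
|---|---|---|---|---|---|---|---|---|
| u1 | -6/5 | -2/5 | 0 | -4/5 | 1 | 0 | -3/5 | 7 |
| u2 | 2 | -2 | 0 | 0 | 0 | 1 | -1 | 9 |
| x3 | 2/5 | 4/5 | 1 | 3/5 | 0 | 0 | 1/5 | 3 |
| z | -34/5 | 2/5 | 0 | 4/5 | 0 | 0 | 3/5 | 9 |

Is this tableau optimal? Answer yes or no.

no

The z-row has a negative entry -34/5 in column x1, so it is not optimal.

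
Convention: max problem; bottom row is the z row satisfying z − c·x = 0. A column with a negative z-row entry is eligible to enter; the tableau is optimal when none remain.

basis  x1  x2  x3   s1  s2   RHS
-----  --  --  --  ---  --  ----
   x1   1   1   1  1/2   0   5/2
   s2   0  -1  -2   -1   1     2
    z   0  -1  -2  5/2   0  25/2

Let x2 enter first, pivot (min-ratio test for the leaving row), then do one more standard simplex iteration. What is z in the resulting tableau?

35/2

Ratio test on column x2 — row 1: (5/2)/1 = 5/2; row 2: entry -1 ≤ 0. Minimum is 5/2 at row 1 (x1 leaves); pivot element 1.
Pivot on row 1; the z-row RHS becomes 25/2 − (-1)·(5/2) = 15.
Next entering variable (most negative z-row entry -1): x3.
Ratio test on column x3 — row 1: (5/2)/1 = 5/2; row 2: entry -1 ≤ 0. Minimum is 5/2 at row 1 (x2 leaves); pivot element 1.
After the second pivot the z-row RHS is 15 − (-1)·(5/2) = 35/2.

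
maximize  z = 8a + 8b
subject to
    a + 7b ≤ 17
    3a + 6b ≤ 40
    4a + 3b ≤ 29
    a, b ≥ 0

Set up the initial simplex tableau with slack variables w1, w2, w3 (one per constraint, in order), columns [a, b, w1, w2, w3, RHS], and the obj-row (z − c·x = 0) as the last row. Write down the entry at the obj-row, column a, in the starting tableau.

The obj-row carries the negated objective coefficients: the a entry is -8.

-8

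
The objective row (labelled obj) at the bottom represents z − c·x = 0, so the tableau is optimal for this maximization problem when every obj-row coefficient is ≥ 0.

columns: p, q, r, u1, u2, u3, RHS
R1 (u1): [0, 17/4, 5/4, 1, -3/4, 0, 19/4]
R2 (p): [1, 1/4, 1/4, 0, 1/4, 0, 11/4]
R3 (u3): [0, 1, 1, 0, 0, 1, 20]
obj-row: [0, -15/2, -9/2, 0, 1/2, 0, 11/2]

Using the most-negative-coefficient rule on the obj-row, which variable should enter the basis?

q

Negative obj-row entries: q: -15/2, r: -9/2.
The most negative is -15/2 in column q, so q enters.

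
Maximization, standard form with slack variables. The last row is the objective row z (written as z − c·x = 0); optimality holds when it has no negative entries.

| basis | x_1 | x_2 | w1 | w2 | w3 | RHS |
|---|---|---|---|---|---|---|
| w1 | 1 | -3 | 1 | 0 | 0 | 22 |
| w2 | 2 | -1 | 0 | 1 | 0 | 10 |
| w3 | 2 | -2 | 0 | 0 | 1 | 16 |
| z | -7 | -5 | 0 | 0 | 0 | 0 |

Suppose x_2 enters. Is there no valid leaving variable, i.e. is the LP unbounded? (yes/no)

yes

Every constraint-row entry in column x_2 is ≤ 0, so increasing x_2 is unbounded.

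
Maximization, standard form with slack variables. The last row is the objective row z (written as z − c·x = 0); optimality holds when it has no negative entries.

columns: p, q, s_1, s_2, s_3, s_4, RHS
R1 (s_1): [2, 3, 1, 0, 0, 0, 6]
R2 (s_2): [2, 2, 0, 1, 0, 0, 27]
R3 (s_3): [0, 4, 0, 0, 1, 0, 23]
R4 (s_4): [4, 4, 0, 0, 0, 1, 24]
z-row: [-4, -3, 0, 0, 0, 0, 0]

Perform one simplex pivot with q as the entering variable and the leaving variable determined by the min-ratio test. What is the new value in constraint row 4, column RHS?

Ratio test on column q — row 1: 6/3 = 2; row 2: 27/2 = 27/2; row 3: 23/4 = 23/4; row 4: 24/4 = 6. Minimum is 2 at row 1 (s_1 leaves); pivot element 3.
Divide row 1 by 3; eliminate column q from the other rows.
Row 4 update in column RHS: 24 − 4·2 = 16.

16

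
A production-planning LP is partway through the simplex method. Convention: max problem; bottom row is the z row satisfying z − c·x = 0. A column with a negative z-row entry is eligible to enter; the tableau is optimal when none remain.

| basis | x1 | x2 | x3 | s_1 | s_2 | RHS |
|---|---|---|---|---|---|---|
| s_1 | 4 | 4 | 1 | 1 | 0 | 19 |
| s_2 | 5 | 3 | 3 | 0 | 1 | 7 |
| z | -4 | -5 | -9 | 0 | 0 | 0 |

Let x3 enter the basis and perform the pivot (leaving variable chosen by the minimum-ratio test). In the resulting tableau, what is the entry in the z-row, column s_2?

Ratio test on column x3 — row 1: 19/1 = 19; row 2: 7/3 = 7/3. Minimum is 7/3 at row 2 (s_2 leaves); pivot element 3.
Divide row 2 by 3; eliminate column x3 from the other rows.
z-row update in column s_2: 0 − (-9)·(1/3) = 3.

3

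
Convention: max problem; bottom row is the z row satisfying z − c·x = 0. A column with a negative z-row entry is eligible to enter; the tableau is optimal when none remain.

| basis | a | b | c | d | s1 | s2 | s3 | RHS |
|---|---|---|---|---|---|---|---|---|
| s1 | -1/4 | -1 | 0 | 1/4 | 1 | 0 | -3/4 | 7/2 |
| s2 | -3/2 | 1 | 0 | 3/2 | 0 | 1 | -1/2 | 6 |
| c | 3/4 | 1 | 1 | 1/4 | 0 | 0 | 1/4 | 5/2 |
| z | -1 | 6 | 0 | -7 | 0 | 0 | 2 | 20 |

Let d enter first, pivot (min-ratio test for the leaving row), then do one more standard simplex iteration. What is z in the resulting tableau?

60

Ratio test on column d — row 1: (7/2)/(1/4) = 14; row 2: 6/(3/2) = 4; row 3: (5/2)/(1/4) = 10. Minimum is 4 at row 2 (s2 leaves); pivot element 3/2.
Pivot on row 2; the z-row RHS becomes 20 − (-7)·4 = 48.
Next entering variable (most negative z-row entry -8): a.
Ratio test on column a — row 1: entry 0 ≤ 0; row 2: entry -1 ≤ 0; row 3: (3/2)/1 = 3/2. Minimum is 3/2 at row 3 (c leaves); pivot element 1.
After the second pivot the z-row RHS is 48 − (-8)·(3/2) = 60.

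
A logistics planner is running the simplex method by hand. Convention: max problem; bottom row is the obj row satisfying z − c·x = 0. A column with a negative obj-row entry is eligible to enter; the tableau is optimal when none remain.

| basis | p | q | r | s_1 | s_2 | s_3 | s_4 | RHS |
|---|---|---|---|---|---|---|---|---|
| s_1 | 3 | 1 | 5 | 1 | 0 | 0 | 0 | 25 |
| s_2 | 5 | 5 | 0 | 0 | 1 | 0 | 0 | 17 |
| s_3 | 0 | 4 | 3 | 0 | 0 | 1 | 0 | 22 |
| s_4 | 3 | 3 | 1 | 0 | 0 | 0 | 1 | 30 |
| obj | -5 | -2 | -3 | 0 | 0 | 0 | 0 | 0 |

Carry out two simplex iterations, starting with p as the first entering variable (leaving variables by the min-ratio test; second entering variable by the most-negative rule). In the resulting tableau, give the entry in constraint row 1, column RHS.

Ratio test on column p — row 1: 25/3 = 25/3; row 2: 17/5 = 17/5; row 3: entry 0 ≤ 0; row 4: 30/3 = 10. Minimum is 17/5 at row 2 (s_2 leaves); pivot element 5.
Divide row 2 by 5; eliminate column p from the other rows.
Second iteration: most negative obj-row entry is -3 in column r, so r enters.
Ratio test on column r — row 1: (74/5)/5 = 74/25; row 2: entry 0 ≤ 0; row 3: 22/3 = 22/3; row 4: (99/5)/1 = 99/5. Minimum is 74/25 at row 1 (s_1 leaves); pivot element 5.
Divide row 1 by 5; eliminate column r from the other rows.
After both pivots, the entry at constraint row 1, column RHS is 74/25.

74/25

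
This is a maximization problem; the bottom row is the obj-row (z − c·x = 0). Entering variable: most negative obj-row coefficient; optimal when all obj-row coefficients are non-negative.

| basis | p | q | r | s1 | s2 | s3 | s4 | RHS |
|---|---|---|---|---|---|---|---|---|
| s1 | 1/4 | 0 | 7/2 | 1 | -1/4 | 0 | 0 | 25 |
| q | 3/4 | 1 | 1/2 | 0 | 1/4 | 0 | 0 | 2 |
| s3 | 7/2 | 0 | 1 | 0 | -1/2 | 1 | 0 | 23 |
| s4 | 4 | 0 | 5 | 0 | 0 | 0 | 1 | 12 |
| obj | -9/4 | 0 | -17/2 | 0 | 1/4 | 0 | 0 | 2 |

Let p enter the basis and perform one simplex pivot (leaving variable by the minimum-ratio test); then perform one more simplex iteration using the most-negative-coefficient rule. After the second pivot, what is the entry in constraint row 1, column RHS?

Ratio test on column p — row 1: 25/(1/4) = 100; row 2: 2/(3/4) = 8/3; row 3: 23/(7/2) = 46/7; row 4: 12/4 = 3. Minimum is 8/3 at row 2 (q leaves); pivot element 3/4.
Divide row 2 by 3/4; eliminate column p from the other rows.
Second iteration: most negative obj-row entry is -7 in column r, so r enters.
Ratio test on column r — row 1: (73/3)/(10/3) = 73/10; row 2: (8/3)/(2/3) = 4; row 3: entry -4/3 ≤ 0; row 4: (4/3)/(7/3) = 4/7. Minimum is 4/7 at row 4 (s4 leaves); pivot element 7/3.
Divide row 4 by 7/3; eliminate column r from the other rows.
After both pivots, the entry at constraint row 1, column RHS is 157/7.

157/7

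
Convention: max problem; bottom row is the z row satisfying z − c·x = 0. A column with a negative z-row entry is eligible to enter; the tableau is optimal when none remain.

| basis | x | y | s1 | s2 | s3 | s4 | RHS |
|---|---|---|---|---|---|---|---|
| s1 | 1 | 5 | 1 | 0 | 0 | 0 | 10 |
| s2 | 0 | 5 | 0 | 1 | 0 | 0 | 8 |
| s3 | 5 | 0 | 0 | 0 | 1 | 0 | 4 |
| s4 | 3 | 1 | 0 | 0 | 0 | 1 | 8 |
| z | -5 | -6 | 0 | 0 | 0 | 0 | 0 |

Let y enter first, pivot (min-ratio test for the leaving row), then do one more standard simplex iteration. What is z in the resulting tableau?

Ratio test on column y — row 1: 10/5 = 2; row 2: 8/5 = 8/5; row 3: entry 0 ≤ 0; row 4: 8/1 = 8. Minimum is 8/5 at row 2 (s2 leaves); pivot element 5.
Pivot on row 2; the z-row RHS becomes 0 − (-6)·(8/5) = 48/5.
Next entering variable (most negative z-row entry -5): x.
Ratio test on column x — row 1: 2/1 = 2; row 2: entry 0 ≤ 0; row 3: 4/5 = 4/5; row 4: (32/5)/3 = 32/15. Minimum is 4/5 at row 3 (s3 leaves); pivot element 5.
After the second pivot the z-row RHS is 48/5 − (-5)·(4/5) = 68/5.

68/5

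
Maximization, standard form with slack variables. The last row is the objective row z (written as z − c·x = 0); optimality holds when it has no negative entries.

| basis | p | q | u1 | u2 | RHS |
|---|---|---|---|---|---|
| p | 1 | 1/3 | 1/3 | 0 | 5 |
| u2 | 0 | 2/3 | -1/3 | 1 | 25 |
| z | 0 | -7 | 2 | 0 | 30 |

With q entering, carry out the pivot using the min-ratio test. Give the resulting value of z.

135

Ratio test on column q — row 1: 5/(1/3) = 15; row 2: 25/(2/3) = 75/2. Minimum is 15 at row 1 (p leaves); pivot element 1/3.
Pivot on row 1; the z-row RHS becomes 30 − (-7)·15 = 135.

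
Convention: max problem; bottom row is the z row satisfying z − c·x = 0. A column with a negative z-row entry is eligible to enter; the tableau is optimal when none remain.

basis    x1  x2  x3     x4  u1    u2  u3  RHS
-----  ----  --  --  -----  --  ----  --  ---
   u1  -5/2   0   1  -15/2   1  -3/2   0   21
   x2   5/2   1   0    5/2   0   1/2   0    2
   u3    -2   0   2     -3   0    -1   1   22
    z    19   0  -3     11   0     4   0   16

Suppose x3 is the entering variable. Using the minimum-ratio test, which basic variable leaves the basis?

Column x3 entries and ratios — u1: 21/1 = 21; x2: 0 ≤ 0, skip; u3: 22/2 = 11.
Smallest ratio is 11 in the row of u3, so u3 leaves.

u3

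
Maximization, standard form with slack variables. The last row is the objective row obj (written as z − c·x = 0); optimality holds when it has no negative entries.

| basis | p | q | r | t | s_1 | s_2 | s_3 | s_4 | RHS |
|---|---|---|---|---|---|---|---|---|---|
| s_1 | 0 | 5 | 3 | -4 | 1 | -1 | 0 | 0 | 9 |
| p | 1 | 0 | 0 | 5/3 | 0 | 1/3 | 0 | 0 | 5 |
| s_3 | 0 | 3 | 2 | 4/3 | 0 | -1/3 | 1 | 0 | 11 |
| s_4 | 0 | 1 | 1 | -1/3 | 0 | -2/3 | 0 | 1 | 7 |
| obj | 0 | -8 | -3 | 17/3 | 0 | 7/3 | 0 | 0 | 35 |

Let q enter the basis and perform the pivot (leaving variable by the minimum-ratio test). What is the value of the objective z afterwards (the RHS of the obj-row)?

247/5

Ratio test on column q — row 1: 9/5 = 9/5; row 2: entry 0 ≤ 0; row 3: 11/3 = 11/3; row 4: 7/1 = 7. Minimum is 9/5 at row 1 (s_1 leaves); pivot element 5.
Pivot on row 1; the obj-row RHS becomes 35 − (-8)·(9/5) = 247/5.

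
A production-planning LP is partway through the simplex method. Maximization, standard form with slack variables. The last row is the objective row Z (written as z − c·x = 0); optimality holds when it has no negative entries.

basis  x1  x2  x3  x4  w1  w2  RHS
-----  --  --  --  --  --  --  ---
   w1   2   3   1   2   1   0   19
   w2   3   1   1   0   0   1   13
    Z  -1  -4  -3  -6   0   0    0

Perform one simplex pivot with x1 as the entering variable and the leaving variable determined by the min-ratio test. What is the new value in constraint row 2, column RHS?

13/3

Ratio test on column x1 — row 1: 19/2 = 19/2; row 2: 13/3 = 13/3. Minimum is 13/3 at row 2 (w2 leaves); pivot element 3.
Divide row 2 by 3; eliminate column x1 from the other rows.
In the new row 2, the RHS entry is the old entry divided by the pivot: 13/3 = 13/3.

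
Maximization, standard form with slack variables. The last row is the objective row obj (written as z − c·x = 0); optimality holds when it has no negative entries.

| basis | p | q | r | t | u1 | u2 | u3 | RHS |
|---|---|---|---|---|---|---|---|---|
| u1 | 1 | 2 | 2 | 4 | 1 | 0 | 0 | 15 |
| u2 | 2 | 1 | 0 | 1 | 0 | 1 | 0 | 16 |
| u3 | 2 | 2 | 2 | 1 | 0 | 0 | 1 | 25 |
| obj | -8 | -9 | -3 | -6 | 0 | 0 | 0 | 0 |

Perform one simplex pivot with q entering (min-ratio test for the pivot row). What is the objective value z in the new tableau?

135/2

Ratio test on column q — row 1: 15/2 = 15/2; row 2: 16/1 = 16; row 3: 25/2 = 25/2. Minimum is 15/2 at row 1 (u1 leaves); pivot element 2.
Pivot on row 1; the obj-row RHS becomes 0 − (-9)·(15/2) = 135/2.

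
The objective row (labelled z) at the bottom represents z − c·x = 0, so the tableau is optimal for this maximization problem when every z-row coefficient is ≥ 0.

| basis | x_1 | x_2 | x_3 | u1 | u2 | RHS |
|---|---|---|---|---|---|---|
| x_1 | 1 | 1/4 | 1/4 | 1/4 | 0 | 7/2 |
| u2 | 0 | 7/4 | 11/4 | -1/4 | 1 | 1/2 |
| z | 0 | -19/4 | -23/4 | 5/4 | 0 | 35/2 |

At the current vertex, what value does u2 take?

1/2

u2 is basic (row 2); its value is the RHS of that row, 1/2.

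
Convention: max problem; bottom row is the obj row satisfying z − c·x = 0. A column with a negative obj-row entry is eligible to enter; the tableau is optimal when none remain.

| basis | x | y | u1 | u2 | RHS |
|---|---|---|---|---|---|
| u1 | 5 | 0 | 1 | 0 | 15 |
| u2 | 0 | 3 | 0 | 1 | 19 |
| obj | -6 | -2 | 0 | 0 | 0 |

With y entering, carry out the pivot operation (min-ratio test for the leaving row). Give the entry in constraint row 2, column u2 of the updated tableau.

Ratio test on column y — row 1: entry 0 ≤ 0; row 2: 19/3 = 19/3. Minimum is 19/3 at row 2 (u2 leaves); pivot element 3.
Divide row 2 by 3; eliminate column y from the other rows.
In the new row 2, the u2 entry is the old entry divided by the pivot: 1/3 = 1/3.

1/3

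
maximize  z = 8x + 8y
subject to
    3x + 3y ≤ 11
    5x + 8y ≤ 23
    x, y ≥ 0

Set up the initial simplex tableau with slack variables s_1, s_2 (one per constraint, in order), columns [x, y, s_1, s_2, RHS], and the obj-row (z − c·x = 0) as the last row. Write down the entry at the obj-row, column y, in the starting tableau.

-8

The obj-row carries the negated objective coefficients: the y entry is -8.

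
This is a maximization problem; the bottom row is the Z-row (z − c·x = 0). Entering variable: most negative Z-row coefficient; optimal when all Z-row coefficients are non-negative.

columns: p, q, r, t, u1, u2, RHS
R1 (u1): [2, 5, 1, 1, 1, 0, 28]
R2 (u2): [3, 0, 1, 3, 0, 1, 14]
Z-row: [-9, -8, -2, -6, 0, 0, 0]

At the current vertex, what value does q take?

q is not in the basis, so in the current basic feasible solution q = 0.

0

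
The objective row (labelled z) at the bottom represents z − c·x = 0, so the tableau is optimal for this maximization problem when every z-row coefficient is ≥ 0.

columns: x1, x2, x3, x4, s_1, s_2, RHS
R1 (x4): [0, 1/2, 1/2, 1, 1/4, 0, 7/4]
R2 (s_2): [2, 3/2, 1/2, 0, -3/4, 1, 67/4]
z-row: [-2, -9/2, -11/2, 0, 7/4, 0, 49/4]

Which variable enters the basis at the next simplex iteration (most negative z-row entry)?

x3

Negative z-row entries: x1: -2, x2: -9/2, x3: -11/2.
The most negative is -11/2 in column x3, so x3 enters.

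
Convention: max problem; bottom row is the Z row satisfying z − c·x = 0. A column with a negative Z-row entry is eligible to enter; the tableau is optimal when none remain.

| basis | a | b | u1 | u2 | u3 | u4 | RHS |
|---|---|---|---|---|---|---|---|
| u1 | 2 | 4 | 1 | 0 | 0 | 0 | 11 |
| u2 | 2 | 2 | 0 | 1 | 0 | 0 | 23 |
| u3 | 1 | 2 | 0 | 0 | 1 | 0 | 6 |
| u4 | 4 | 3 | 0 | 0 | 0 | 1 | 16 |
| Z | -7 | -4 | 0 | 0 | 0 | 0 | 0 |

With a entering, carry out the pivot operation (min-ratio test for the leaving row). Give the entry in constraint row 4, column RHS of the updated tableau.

4

Ratio test on column a — row 1: 11/2 = 11/2; row 2: 23/2 = 23/2; row 3: 6/1 = 6; row 4: 16/4 = 4. Minimum is 4 at row 4 (u4 leaves); pivot element 4.
Divide row 4 by 4; eliminate column a from the other rows.
In the new row 4, the RHS entry is the old entry divided by the pivot: 16/4 = 4.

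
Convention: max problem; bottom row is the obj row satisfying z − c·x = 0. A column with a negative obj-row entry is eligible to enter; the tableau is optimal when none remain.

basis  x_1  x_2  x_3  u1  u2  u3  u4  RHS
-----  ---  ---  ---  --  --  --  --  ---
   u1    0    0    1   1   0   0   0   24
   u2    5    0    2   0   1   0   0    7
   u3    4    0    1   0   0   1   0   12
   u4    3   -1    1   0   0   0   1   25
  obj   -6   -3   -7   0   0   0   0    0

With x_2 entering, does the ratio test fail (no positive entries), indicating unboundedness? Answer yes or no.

Every constraint-row entry in column x_2 is ≤ 0, so increasing x_2 is unbounded.

yes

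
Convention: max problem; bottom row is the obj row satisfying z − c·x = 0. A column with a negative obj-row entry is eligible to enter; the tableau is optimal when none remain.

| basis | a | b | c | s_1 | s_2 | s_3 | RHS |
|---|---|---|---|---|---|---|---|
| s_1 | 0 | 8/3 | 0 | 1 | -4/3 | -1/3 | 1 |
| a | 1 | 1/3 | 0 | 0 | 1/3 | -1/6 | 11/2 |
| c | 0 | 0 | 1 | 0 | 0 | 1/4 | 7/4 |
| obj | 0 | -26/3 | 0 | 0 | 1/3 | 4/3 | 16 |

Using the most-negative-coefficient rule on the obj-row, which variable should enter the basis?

b

Negative obj-row entries: b: -26/3.
The most negative is -26/3 in column b, so b enters.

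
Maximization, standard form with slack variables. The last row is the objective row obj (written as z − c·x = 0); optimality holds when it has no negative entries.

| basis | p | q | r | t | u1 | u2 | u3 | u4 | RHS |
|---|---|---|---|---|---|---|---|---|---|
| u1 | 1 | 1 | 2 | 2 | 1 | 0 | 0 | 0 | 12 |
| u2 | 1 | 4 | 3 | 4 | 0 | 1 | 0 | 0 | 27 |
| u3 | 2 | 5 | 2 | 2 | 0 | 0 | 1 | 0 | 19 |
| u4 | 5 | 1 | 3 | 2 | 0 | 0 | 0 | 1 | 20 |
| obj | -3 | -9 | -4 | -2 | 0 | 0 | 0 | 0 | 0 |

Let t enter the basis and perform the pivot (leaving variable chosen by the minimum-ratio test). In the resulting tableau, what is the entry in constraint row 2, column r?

-1

Ratio test on column t — row 1: 12/2 = 6; row 2: 27/4 = 27/4; row 3: 19/2 = 19/2; row 4: 20/2 = 10. Minimum is 6 at row 1 (u1 leaves); pivot element 2.
Divide row 1 by 2; eliminate column t from the other rows.
Row 2 update in column r: 3 − 4·1 = -1.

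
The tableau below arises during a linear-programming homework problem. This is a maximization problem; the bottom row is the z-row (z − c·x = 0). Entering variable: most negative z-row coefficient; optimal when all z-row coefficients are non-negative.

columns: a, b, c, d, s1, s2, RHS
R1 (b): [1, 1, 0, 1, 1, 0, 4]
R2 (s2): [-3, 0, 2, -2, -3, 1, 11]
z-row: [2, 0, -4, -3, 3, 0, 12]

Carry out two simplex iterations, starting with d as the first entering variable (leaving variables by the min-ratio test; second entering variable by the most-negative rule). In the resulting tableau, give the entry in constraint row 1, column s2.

0

Ratio test on column d — row 1: 4/1 = 4; row 2: entry -2 ≤ 0. Minimum is 4 at row 1 (b leaves); pivot element 1.
Divide row 1 by 1; eliminate column d from the other rows.
Second iteration: most negative z-row entry is -4 in column c, so c enters.
Ratio test on column c — row 1: entry 0 ≤ 0; row 2: 19/2 = 19/2. Minimum is 19/2 at row 2 (s2 leaves); pivot element 2.
Divide row 2 by 2; eliminate column c from the other rows.
After both pivots, the entry at constraint row 1, column s2 is 0.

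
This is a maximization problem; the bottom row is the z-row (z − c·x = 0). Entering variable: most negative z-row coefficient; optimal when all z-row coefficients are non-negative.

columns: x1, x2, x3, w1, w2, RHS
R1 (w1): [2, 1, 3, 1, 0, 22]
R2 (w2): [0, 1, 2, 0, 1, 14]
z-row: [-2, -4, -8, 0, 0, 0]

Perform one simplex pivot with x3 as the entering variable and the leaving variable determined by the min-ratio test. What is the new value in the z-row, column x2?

Ratio test on column x3 — row 1: 22/3 = 22/3; row 2: 14/2 = 7. Minimum is 7 at row 2 (w2 leaves); pivot element 2.
Divide row 2 by 2; eliminate column x3 from the other rows.
z-row update in column x2: -4 − (-8)·(1/2) = 0.

0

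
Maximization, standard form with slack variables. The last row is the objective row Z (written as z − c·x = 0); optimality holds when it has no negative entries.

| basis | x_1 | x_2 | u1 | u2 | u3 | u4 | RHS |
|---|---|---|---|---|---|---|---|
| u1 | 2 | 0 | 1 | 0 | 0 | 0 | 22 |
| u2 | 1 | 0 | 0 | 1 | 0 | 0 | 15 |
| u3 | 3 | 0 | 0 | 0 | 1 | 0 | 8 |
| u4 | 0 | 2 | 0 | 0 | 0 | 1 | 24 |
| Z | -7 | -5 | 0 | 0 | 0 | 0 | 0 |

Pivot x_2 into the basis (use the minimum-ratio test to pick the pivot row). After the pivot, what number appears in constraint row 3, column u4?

0

Ratio test on column x_2 — row 1: entry 0 ≤ 0; row 2: entry 0 ≤ 0; row 3: entry 0 ≤ 0; row 4: 24/2 = 12. Minimum is 12 at row 4 (u4 leaves); pivot element 2.
Divide row 4 by 2; eliminate column x_2 from the other rows.
Row 3 update in column u4: 0 − 0·(1/2) = 0.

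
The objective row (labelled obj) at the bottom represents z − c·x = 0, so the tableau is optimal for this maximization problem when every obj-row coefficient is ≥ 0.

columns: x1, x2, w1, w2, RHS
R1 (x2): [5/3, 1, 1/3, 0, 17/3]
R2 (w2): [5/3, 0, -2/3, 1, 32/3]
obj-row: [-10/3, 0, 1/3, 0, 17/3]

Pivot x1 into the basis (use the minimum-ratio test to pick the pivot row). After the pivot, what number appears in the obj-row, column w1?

Ratio test on column x1 — row 1: (17/3)/(5/3) = 17/5; row 2: (32/3)/(5/3) = 32/5. Minimum is 17/5 at row 1 (x2 leaves); pivot element 5/3.
Divide row 1 by 5/3; eliminate column x1 from the other rows.
obj-row update in column w1: 1/3 − (-10/3)·(1/5) = 1.

1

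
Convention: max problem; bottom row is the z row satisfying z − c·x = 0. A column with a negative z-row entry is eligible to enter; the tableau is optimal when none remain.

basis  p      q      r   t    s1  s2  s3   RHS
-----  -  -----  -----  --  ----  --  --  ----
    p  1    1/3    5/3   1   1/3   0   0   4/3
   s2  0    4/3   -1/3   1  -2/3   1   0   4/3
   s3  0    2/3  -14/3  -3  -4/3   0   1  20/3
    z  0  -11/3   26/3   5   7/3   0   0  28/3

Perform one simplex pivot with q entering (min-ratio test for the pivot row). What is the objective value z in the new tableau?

13

Ratio test on column q — row 1: (4/3)/(1/3) = 4; row 2: (4/3)/(4/3) = 1; row 3: (20/3)/(2/3) = 10. Minimum is 1 at row 2 (s2 leaves); pivot element 4/3.
Pivot on row 2; the z-row RHS becomes 28/3 − (-11/3)·1 = 13.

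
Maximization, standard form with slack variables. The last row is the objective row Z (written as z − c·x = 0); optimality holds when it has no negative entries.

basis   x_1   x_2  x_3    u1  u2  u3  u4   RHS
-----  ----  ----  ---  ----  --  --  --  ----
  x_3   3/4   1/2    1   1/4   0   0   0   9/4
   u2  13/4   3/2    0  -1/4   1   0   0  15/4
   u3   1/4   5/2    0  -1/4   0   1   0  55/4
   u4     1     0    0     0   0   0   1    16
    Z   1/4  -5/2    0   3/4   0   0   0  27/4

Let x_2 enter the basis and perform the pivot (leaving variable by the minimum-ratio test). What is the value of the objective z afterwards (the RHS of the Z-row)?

13

Ratio test on column x_2 — row 1: (9/4)/(1/2) = 9/2; row 2: (15/4)/(3/2) = 5/2; row 3: (55/4)/(5/2) = 11/2; row 4: entry 0 ≤ 0. Minimum is 5/2 at row 2 (u2 leaves); pivot element 3/2.
Pivot on row 2; the Z-row RHS becomes 27/4 − (-5/2)·(5/2) = 13.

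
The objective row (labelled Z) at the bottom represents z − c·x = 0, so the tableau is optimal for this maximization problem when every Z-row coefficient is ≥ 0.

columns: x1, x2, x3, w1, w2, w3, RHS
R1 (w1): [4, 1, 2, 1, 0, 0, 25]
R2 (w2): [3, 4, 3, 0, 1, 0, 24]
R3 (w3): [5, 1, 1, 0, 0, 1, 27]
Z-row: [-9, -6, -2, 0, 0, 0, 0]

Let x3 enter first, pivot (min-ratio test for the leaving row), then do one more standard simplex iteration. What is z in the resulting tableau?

Ratio test on column x3 — row 1: 25/2 = 25/2; row 2: 24/3 = 8; row 3: 27/1 = 27. Minimum is 8 at row 2 (w2 leaves); pivot element 3.
Pivot on row 2; the Z-row RHS becomes 0 − (-2)·8 = 16.
Next entering variable (most negative Z-row entry -7): x1.
Ratio test on column x1 — row 1: 9/2 = 9/2; row 2: 8/1 = 8; row 3: 19/4 = 19/4. Minimum is 9/2 at row 1 (w1 leaves); pivot element 2.
After the second pivot the Z-row RHS is 16 − (-7)·(9/2) = 95/2.

95/2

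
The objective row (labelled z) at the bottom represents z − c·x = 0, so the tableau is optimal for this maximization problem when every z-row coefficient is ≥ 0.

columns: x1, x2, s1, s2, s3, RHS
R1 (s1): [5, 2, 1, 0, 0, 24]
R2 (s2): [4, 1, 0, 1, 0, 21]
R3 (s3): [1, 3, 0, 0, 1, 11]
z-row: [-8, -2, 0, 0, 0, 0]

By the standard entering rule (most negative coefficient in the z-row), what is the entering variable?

x1

Negative z-row entries: x1: -8, x2: -2.
The most negative is -8 in column x1, so x1 enters.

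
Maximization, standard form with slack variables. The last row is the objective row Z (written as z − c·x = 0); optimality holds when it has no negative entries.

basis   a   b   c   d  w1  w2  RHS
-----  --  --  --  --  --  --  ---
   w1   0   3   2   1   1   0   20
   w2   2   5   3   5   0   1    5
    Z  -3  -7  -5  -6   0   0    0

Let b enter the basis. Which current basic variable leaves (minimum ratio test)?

Column b entries and ratios — w1: 20/3 = 20/3; w2: 5/5 = 1.
Smallest ratio is 1 in the row of w2, so w2 leaves.

w2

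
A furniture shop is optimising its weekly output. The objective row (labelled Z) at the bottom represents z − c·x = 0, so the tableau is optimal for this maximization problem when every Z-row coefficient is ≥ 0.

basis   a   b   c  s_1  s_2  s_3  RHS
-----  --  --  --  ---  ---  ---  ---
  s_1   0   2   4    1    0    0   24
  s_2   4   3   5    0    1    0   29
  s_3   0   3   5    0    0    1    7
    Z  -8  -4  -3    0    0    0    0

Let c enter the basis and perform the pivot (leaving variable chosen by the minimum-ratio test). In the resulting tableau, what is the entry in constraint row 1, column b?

Ratio test on column c — row 1: 24/4 = 6; row 2: 29/5 = 29/5; row 3: 7/5 = 7/5. Minimum is 7/5 at row 3 (s_3 leaves); pivot element 5.
Divide row 3 by 5; eliminate column c from the other rows.
Row 1 update in column b: 2 − 4·(3/5) = -2/5.

-2/5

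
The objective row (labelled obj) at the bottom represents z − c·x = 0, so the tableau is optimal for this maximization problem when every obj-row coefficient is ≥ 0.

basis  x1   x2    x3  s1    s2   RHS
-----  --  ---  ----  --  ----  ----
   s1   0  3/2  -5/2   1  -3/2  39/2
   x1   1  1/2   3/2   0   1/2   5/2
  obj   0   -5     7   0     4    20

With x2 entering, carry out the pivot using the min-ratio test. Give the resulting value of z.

45

Ratio test on column x2 — row 1: (39/2)/(3/2) = 13; row 2: (5/2)/(1/2) = 5. Minimum is 5 at row 2 (x1 leaves); pivot element 1/2.
Pivot on row 2; the obj-row RHS becomes 20 − (-5)·5 = 45.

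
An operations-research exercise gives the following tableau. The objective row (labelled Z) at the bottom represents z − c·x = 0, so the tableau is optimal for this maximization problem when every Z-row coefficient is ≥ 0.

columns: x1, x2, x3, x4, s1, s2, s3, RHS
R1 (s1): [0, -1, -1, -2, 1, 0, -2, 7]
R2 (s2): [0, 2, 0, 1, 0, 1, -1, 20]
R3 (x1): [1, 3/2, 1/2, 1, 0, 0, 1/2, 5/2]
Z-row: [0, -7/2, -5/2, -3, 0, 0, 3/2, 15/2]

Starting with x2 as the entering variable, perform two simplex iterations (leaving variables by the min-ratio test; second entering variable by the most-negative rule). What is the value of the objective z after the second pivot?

20

Ratio test on column x2 — row 1: entry -1 ≤ 0; row 2: 20/2 = 10; row 3: (5/2)/(3/2) = 5/3. Minimum is 5/3 at row 3 (x1 leaves); pivot element 3/2.
Pivot on row 3; the Z-row RHS becomes 15/2 − (-7/2)·(5/3) = 40/3.
Next entering variable (most negative Z-row entry -4/3): x3.
Ratio test on column x3 — row 1: entry -2/3 ≤ 0; row 2: entry -2/3 ≤ 0; row 3: (5/3)/(1/3) = 5. Minimum is 5 at row 3 (x2 leaves); pivot element 1/3.
After the second pivot the Z-row RHS is 40/3 − (-4/3)·5 = 20.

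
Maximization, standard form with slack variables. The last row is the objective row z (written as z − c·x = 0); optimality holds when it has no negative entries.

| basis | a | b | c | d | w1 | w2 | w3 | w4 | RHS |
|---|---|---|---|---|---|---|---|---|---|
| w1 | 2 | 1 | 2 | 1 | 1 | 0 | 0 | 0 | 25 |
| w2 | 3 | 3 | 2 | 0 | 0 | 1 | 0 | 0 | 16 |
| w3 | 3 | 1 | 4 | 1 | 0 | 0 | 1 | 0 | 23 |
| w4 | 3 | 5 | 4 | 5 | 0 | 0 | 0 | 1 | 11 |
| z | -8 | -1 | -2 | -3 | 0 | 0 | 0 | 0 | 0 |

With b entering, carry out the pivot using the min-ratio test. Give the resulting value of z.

Ratio test on column b — row 1: 25/1 = 25; row 2: 16/3 = 16/3; row 3: 23/1 = 23; row 4: 11/5 = 11/5. Minimum is 11/5 at row 4 (w4 leaves); pivot element 5.
Pivot on row 4; the z-row RHS becomes 0 − (-1)·(11/5) = 11/5.

11/5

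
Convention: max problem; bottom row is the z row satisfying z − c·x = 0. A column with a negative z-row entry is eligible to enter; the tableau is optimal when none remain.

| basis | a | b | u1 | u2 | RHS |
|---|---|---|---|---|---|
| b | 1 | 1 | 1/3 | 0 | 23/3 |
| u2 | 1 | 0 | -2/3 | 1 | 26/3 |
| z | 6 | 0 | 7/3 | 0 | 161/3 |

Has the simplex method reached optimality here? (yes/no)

Every z-row coefficient is ≥ 0, so the tableau is optimal.

yes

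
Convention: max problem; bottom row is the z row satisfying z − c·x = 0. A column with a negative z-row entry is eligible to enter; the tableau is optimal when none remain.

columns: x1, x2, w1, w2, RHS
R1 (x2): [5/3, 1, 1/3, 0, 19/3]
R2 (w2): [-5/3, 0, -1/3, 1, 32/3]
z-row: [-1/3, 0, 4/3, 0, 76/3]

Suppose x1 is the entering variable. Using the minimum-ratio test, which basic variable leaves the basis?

x2

Column x1 entries and ratios — x2: (19/3)/(5/3) = 19/5; w2: -5/3 ≤ 0, skip.
Smallest ratio is 19/5 in the row of x2, so x2 leaves.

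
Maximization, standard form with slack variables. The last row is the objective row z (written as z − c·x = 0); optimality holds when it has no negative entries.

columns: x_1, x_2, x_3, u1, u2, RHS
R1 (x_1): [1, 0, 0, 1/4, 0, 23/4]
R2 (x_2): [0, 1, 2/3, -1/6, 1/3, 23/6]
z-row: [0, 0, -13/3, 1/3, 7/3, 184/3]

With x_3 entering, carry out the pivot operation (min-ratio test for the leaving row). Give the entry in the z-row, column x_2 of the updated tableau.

Ratio test on column x_3 — row 1: entry 0 ≤ 0; row 2: (23/6)/(2/3) = 23/4. Minimum is 23/4 at row 2 (x_2 leaves); pivot element 2/3.
Divide row 2 by 2/3; eliminate column x_3 from the other rows.
z-row update in column x_2: 0 − (-13/3)·(3/2) = 13/2.

13/2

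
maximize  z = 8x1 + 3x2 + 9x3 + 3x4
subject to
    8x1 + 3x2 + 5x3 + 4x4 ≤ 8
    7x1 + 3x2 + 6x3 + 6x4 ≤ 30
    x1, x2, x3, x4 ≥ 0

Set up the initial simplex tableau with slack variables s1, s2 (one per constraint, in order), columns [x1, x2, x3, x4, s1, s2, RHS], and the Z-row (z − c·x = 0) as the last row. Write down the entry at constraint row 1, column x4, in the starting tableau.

4

Constraint 1 has coefficient 4 on x4.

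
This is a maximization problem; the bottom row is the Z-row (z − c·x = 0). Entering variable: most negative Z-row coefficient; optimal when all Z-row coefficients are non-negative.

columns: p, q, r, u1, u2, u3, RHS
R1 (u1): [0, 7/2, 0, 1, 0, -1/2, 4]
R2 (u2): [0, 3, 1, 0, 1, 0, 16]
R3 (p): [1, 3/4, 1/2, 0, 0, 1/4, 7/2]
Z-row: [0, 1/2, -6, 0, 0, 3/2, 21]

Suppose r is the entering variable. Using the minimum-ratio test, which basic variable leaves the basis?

Column r entries and ratios — u1: 0 ≤ 0, skip; u2: 16/1 = 16; p: (7/2)/(1/2) = 7.
Smallest ratio is 7 in the row of p, so p leaves.

p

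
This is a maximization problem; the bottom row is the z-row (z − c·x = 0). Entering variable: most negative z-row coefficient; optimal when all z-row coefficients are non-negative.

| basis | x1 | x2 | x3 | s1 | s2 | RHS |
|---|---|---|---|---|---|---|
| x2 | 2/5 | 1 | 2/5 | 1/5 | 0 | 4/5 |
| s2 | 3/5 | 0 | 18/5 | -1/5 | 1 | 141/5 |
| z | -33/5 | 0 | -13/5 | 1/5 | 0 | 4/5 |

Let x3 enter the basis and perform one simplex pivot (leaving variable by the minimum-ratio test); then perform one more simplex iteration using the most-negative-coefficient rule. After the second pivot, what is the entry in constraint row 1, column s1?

1/2

Ratio test on column x3 — row 1: (4/5)/(2/5) = 2; row 2: (141/5)/(18/5) = 47/6. Minimum is 2 at row 1 (x2 leaves); pivot element 2/5.
Divide row 1 by 2/5; eliminate column x3 from the other rows.
Second iteration: most negative z-row entry is -4 in column x1, so x1 enters.
Ratio test on column x1 — row 1: 2/1 = 2; row 2: entry -3 ≤ 0. Minimum is 2 at row 1 (x3 leaves); pivot element 1.
Divide row 1 by 1; eliminate column x1 from the other rows.
After both pivots, the entry at constraint row 1, column s1 is 1/2.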